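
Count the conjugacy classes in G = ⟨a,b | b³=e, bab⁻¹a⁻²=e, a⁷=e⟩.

The conjugacy classes (representative and size) are:
  [e] (size 1), [a²] (size 3), [a⁵] (size 3), [b] (size 7), [b²] (size 7).
Class equation: 1 + 3 + 3 + 7 + 7 = 21 = |G|. So G has 5 conjugacy classes.

Answer: 5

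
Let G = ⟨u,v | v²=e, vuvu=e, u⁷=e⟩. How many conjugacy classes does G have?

The conjugacy classes (representative and size) are:
  [e] (size 1), [u⁶] (size 2), [u⁵] (size 2), [u⁴] (size 2), [uv] (size 7).
Class equation: 1 + 2 + 2 + 2 + 7 = 14 = |G|. So G has 5 conjugacy classes.

Answer: 5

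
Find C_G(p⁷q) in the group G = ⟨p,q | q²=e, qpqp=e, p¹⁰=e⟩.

⟨p⁷q⟩ ⊆ C_G(p⁷q) since powers of p⁷q commute with p⁷q; so |C_G(p⁷q)| ≥ |⟨p⁷q⟩| = 2.
By orbit–stabilizer, |C_G(p⁷q)| = |G| / |conj. class of p⁷q| = 20 / 5 = 4.
The 4 elements commuting with p⁷q are {e, p⁵, p²q, p⁷q}.

Answer: {e, p⁵, p²q, p⁷q}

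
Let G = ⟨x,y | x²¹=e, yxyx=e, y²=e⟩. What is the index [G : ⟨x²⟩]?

First find ord(x²) by computing successive powers:
  (x²)¹ = x², (x²)² = x⁴, (x²)³ = x⁶, (x²)⁴ = x⁸, (x²)⁵ = x¹⁰, (x²)⁶ = x¹², (x²)⁷ = x¹⁴, (x²)⁸ = x¹⁶, (x²)⁹ = x¹⁸, (x²)¹⁰ = x²⁰, (x²)¹¹ = x, (x²)¹² = x³, (x²)¹³ = x⁵, (x²)¹⁴ = x⁷, (x²)¹⁵ = x⁹, (x²)¹⁶ = x¹¹, (x²)¹⁷ = x¹³, (x²)¹⁸ = x¹⁵, (x²)¹⁹ = x¹⁷, (x²)²⁰ = x¹⁹, (x²)²¹ = e.
So |⟨x²⟩| = ord(x²) = 21. With |G| = 42, by Lagrange [G : ⟨x²⟩] = 42/21 = 2.

Answer: 2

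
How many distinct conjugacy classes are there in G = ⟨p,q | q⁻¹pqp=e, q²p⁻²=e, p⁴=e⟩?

The conjugacy classes (representative and size) are:
  [e] (size 1), [p³] (size 2), [p²] (size 1), [q⁻¹] (size 2), [pq⁻¹] (size 2).
Class equation: 1 + 2 + 1 + 2 + 2 = 8 = |G|. So G has 5 conjugacy classes.

Answer: 5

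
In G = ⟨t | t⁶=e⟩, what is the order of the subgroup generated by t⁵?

|⟨t⁵⟩| equals the order of t⁵. Compute successive powers until reaching e:
  (t⁵)¹ = t⁵, (t⁵)² = t⁴, (t⁵)³ = t³, (t⁵)⁴ = t², (t⁵)⁵ = t, (t⁵)⁶ = e.
The smallest positive k with (t⁵)ᵏ = e is 6, so |⟨t⁵⟩| = 6.

Answer: 6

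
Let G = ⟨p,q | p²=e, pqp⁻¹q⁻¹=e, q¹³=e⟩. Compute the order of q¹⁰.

Compute successive powers until reaching e:
  (q¹⁰)¹ = q¹⁰, (q¹⁰)² = q⁷, (q¹⁰)³ = q⁴, (q¹⁰)⁴ = q, (q¹⁰)⁵ = q¹¹, (q¹⁰)⁶ = q⁸, (q¹⁰)⁷ = q⁵, (q¹⁰)⁸ = q², (q¹⁰)⁹ = q¹², (q¹⁰)¹⁰ = q⁹, (q¹⁰)¹¹ = q⁶, (q¹⁰)¹² = q³, (q¹⁰)¹³ = e.
The smallest positive k with (q¹⁰)ᵏ = e is 13.

Answer: 13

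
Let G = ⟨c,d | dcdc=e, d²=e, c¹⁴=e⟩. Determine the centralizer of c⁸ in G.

⟨c⁸⟩ ⊆ C_G(c⁸) since powers of c⁸ commute with c⁸; so |C_G(c⁸)| ≥ |⟨c⁸⟩| = 7.
By orbit–stabilizer, |C_G(c⁸)| = |G| / |conj. class of c⁸| = 28 / 2 = 14.
The 14 elements commuting with c⁸ are {e, c, c², c³, c⁴, c⁵, c⁶, c⁷, c⁸, c⁹, c¹⁰, c¹¹, c¹², c¹³}.

Answer: {e, c, c², c³, c⁴, c⁵, c⁶, c⁷, c⁸, c⁹, c¹⁰, c¹¹, c¹², c¹³}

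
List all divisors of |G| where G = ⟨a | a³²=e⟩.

|G| = 32 = 2⁵. By Lagrange's theorem the order of any subgroup divides 32; the divisors of 32 are 1, 2, 4, 8, 16, 32.

Answer: 1, 2, 4, 8, 16, 32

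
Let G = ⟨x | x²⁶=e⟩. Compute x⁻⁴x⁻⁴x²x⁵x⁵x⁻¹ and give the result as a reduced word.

Multiply left to right, reducing at each step:
  (x²²) · x⁻⁴ = x¹⁸
  (x¹⁸) · x² = x²⁰
  (x²⁰) · x⁵ = x²⁵
  (x²⁵) · x⁵ = x⁴
  (x⁴) · x⁻¹ = x³

Answer: x³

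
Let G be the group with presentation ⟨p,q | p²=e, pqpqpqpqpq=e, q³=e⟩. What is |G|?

Enumerate words in the generators, reducing via the relations: the distinct elements are
  {e, p, q, pq, qp, q², pqp, pq², qpq, q²p, pqpq, pq²p, qpqp, qpq², q²pq, pqpqp, pqpq², pq²pq, qpq²p, q²pqp, q²pq², pqpq²p, pq²pqp, pq²pq², qpqpq², qpq²pq, q²pqpq, q²pq²p, pqpq²pq, pq²pqpq, pq²pq²p, qpqpq²p, qpq²pqp, qpq²pq², q²pqpq², q²pq²pq, pqpq²pqp, pqpq²pq², pq²pqpq², qpqpq²pq, qpq²pqpq, q²pqpq²p, q²pq²pqp, pqpq²pqpq, pq²pqpq²p, qpqpq²pq², qpq²pqpq², q²pqpq²pq, q²pq²pqpq, pqpq²pqpq², pq²pqpq²pq, qpq²pqpq²p, q²pqpq²pqp, q²pqpq²pq², q²pq²pqpq², pqpq²pqpq²p, pq²pqpq²pqp, pq²pqpq²pq², qpq²pqpq²pq, pqpq²pqpq²pq}.
No further products give new elements, so |G| = 60.

Answer: 60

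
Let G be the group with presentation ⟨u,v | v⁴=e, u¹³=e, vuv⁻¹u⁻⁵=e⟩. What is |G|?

Enumerate words in the generators, reducing via the relations: the distinct elements are
  {e, u, v, uv, u², u³, u⁴, u⁵, u⁶, u⁷, u⁸, u⁹, v², v³, uv², uv³, u²v, u³v, u¹², u¹¹, u¹⁰, u⁴v, u⁵v, u⁶v, u⁷v, u⁸v, u⁹v, u²v², u²v³, u³v², u³v³, u¹²v, u¹¹v, u¹⁰v, u⁴v², u⁴v³, u⁵v², u⁵v³, u⁶v², u⁶v³, u⁷v², u⁷v³, u⁸v², u⁸v³, u⁹v², u⁹v³, u¹²v², u¹²v³, u¹¹v², u¹¹v³, u¹⁰v², u¹⁰v³}.
No further products give new elements, so |G| = 52.

Answer: 52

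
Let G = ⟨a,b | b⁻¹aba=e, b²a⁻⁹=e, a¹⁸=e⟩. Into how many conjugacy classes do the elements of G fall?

The conjugacy classes (representative and size) are:
  [e] (size 1), [a¹⁷] (size 2), [a¹⁶] (size 2), [a³] (size 2), [a¹⁴] (size 2), [a¹³] (size 2), [a¹²] (size 2), [a¹¹] (size 2), [a¹⁰] (size 2), [a⁹] (size 1), [a⁸b] (size 9), [ab] (size 9).
Class equation: 1 + 2 + 2 + 2 + 2 + 2 + 2 + 2 + 2 + 1 + 9 + 9 = 36 = |G|. So G has 12 conjugacy classes.

Answer: 12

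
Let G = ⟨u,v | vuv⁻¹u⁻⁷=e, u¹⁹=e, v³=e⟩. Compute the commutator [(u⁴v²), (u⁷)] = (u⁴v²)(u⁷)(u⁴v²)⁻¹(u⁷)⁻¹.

[(u⁴v²), (u⁷)] = (u⁴v²)·(u⁷)·(u⁴v²)⁻¹·(u⁷)⁻¹.
  (u⁴v²) · (u⁷) = u⁵v²
  (u⁵v²) · (u¹⁰v) = u
  u · (u¹²) = u¹³

Answer: u¹³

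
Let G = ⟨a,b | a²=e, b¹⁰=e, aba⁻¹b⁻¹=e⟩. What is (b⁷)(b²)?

Compute (b⁷) · (b²) by multiplying left to right and reducing via the relations at each step:
  (b⁷) · b² = b⁹

Answer: b⁹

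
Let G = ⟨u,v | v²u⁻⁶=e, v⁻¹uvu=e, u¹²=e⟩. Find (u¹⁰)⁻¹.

The order of (u¹⁰) is 6 (smallest k with (u¹⁰)ᵏ = e), so (u¹⁰)⁻¹ = (u¹⁰)⁵ = u².
Check: (u¹⁰) · (u²) → (u¹⁰) · u² = e, giving e as required.

Answer: u²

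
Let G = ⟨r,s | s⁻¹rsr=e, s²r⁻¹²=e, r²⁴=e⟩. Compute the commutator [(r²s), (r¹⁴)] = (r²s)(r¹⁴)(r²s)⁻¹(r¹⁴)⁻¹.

[(r²s), (r¹⁴)] = (r²s)·(r¹⁴)·(r²s)⁻¹·(r¹⁴)⁻¹.
  (r²s) · (r¹⁴) = s⁻¹
  (s⁻¹) · (r²s⁻¹) = r¹⁰
  (r¹⁰) · (r¹⁰) = r²⁰

Answer: r²⁰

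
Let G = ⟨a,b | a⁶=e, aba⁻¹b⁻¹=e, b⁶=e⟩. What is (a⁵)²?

Compute successive powers of (a⁵), reducing at each step:
  (a⁵)²: (a⁵) · a⁵ = a⁴

Answer: a⁴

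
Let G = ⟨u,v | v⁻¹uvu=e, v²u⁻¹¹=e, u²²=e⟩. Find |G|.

Enumerate words in the generators, reducing via the relations: the distinct elements are
  {e, u, v, uv, u², u³, u⁴, u⁵, u⁶, u⁷, u⁸, u⁹, u²v, u²¹, u²⁰, u³v, u¹², u¹³, u¹¹, u¹⁰, u¹⁴, u¹⁵, u¹⁶, u¹⁷, u¹⁸, u¹⁹, u⁴v, u⁵v, u⁶v, u⁷v, u⁸v, u⁹v, v⁻¹, uv⁻¹, u¹⁰v, u²v⁻¹, u³v⁻¹, u⁴v⁻¹, u⁵v⁻¹, u⁶v⁻¹, u⁷v⁻¹, u⁸v⁻¹, u⁹v⁻¹, u¹⁰v⁻¹}.
No further products give new elements, so |G| = 44.

Answer: 44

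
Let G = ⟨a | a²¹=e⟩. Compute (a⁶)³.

Compute successive powers of (a⁶), reducing at each step:
  (a⁶)²: (a⁶) · a⁶ = a¹²
  (a⁶)³: (a¹²) · a⁶ = a¹⁸

Answer: a¹⁸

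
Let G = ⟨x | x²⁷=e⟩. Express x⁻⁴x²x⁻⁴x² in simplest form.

Multiply left to right, reducing at each step:
  (x²³) · x² = x²⁵
  (x²⁵) · x⁻⁴ = x²¹
  (x²¹) · x² = x²³

Answer: x²³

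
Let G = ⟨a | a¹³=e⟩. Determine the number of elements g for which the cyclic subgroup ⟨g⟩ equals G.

G is cyclic of order 13. An element generates G iff its order is 13, and a cyclic group of order 13 has exactly φ(13) = 12 such elements.

Answer: 12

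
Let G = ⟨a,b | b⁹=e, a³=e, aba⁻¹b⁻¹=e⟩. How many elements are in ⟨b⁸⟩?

|⟨b⁸⟩| equals the order of b⁸. Compute successive powers until reaching e:
  (b⁸)¹ = b⁸, (b⁸)² = b⁷, (b⁸)³ = b⁶, (b⁸)⁴ = b⁵, (b⁸)⁵ = b⁴, (b⁸)⁶ = b³, (b⁸)⁷ = b², (b⁸)⁸ = b, (b⁸)⁹ = e.
The smallest positive k with (b⁸)ᵏ = e is 9, so |⟨b⁸⟩| = 9.

Answer: 9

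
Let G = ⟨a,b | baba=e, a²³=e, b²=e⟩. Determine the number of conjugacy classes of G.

The conjugacy classes (representative and size) are:
  [e] (size 1), [a] (size 2), [a²¹] (size 2), [a²⁰] (size 2), [a⁴] (size 2), [a¹⁸] (size 2), [a⁶] (size 2), [a¹⁶] (size 2), [a⁸] (size 2), [a⁹] (size 2), [a¹⁰] (size 2), [a¹²] (size 2), [a¹⁸b] (size 23).
Class equation: 1 + 2 + 2 + 2 + 2 + 2 + 2 + 2 + 2 + 2 + 2 + 2 + 23 = 46 = |G|. So G has 13 conjugacy classes.

Answer: 13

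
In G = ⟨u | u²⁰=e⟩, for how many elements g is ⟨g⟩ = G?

G is cyclic of order 20. An element generates G iff its order is 20, and a cyclic group of order 20 has exactly φ(20) = 8 such elements.

Answer: 8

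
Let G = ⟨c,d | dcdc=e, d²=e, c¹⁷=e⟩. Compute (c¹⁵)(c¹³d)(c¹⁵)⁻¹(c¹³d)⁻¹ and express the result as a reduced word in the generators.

[(c¹⁵), (c¹³d)] = (c¹⁵)·(c¹³d)·(c¹⁵)⁻¹·(c¹³d)⁻¹.
  (c¹⁵) · (c¹³d) = c¹¹d
  (c¹¹d) · (c²) = c⁹d
  (c⁹d) · (c¹³d) = c¹³

Answer: c¹³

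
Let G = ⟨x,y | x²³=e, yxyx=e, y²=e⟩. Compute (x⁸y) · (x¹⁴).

Compute (x⁸y) · (x¹⁴) by multiplying left to right and reducing via the relations at each step:
  (x⁸y) · x¹⁴ = x¹⁷y

Answer: x¹⁷y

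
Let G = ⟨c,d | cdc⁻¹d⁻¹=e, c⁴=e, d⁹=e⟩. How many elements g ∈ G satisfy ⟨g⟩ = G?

G is cyclic of order 36. An element generates G iff its order is 36, and a cyclic group of order 36 has exactly φ(36) = 12 such elements.

Answer: 12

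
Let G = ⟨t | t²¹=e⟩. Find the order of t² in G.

Compute successive powers until reaching e:
  (t²)¹ = t², (t²)² = t⁴, (t²)³ = t⁶, (t²)⁴ = t⁸, (t²)⁵ = t¹⁰, (t²)⁶ = t¹², (t²)⁷ = t¹⁴, (t²)⁸ = t¹⁶, (t²)⁹ = t¹⁸, (t²)¹⁰ = t²⁰, (t²)¹¹ = t, (t²)¹² = t³, (t²)¹³ = t⁵, (t²)¹⁴ = t⁷, (t²)¹⁵ = t⁹, (t²)¹⁶ = t¹¹, (t²)¹⁷ = t¹³, (t²)¹⁸ = t¹⁵, (t²)¹⁹ = t¹⁷, (t²)²⁰ = t¹⁹, (t²)²¹ = e.
The smallest positive k with (t²)ᵏ = e is 21.

Answer: 21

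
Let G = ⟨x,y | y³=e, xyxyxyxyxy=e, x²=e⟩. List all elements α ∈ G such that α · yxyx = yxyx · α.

⟨yxyx⟩ ⊆ C_G(yxyx) since powers of yxyx commute with yxyx; so |C_G(yxyx)| ≥ |⟨yxyx⟩| = 5.
By orbit–stabilizer, |C_G(yxyx)| = |G| / |conj. class of yxyx| = 60 / 12 = 5.
The 5 elements commuting with yxyx are {e, xy², yx, yxyx, xy²xy²}.

Answer: {e, xy², yx, yxyx, xy²xy²}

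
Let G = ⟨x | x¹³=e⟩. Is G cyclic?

|G| = 13. The element x has order 13 (its powers give 13 distinct elements), so ⟨x⟩ = G and G is cyclic.

Answer: Yes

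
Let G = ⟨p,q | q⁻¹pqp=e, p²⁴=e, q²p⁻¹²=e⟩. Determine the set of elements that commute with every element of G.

An element z ∈ Z(G) iff z commutes with every generator.
For example p¹² is central: (p¹²)·p = p¹³ = p·(p¹²); (p¹²)·q = q⁻¹ = q·(p¹²).
Whereas p ∉ Z(G) since p·q = pq ≠ p¹¹q⁻¹ = q·p.
Checking each of the 48 elements this way gives Z(G) = {e, p¹²}, of order 2.

Answer: {e, p¹²}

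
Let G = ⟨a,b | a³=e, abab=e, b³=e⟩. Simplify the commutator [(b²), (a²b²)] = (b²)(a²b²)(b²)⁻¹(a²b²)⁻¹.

[(b²), (a²b²)] = (b²)·(a²b²)·(b²)⁻¹·(a²b²)⁻¹.
  (b²) · (a²b²) = a
  a · b = ab
  (ab) · (a²b²) = ab²a

Answer: ab²a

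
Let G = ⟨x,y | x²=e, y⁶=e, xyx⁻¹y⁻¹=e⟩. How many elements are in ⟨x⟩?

|⟨x⟩| equals the order of x. Compute successive powers until reaching e:
  x¹ = x, x² = e.
The smallest positive k with xᵏ = e is 2, so |⟨x⟩| = 2.

Answer: 2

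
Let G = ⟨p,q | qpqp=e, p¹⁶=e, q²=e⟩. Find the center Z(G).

An element z ∈ Z(G) iff z commutes with every generator.
For example p⁸ is central: (p⁸)·p = p⁹ = p·(p⁸); (p⁸)·q = p⁸q = q·(p⁸).
Whereas p ∉ Z(G) since p·q = pq ≠ p¹⁵q = q·p.
Checking each of the 32 elements this way gives Z(G) = {e, p⁸}, of order 2.

Answer: {e, p⁸}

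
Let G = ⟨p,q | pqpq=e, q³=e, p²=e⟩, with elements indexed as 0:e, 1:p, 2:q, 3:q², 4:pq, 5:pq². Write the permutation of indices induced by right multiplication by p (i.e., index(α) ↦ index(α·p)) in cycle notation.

(0 1)(2 5)(3 4)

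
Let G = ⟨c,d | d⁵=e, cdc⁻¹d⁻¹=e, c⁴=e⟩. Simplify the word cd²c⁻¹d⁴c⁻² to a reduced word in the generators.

Multiply left to right, reducing at each step:
  c · d² = cd²
  (cd²) · c⁻¹ = d²
  (d²) · d⁴ = d
  d · c⁻² = c²d

Answer: c²d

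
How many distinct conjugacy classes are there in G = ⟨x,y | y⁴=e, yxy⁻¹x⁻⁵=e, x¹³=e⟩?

The conjugacy classes (representative and size) are:
  [e] (size 1), [x] (size 4), [x²] (size 4), [x⁹] (size 4), [x¹²y] (size 13), [x⁴y²] (size 13), [x¹²y³] (size 13).
Class equation: 1 + 4 + 4 + 4 + 13 + 13 + 13 = 52 = |G|. So G has 7 conjugacy classes.

Answer: 7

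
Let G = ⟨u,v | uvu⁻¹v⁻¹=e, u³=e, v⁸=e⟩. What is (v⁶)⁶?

Compute successive powers of (v⁶), reducing at each step:
  (v⁶)²: (v⁶) · v⁶ = v⁴
  (v⁶)³: (v⁴) · v⁶ = v²
  (v⁶)⁴: (v²) · v⁶ = e
  (v⁶)⁵: e · v⁶ = v⁶
  (v⁶)⁶: (v⁶) · v⁶ = v⁴

Answer: v⁴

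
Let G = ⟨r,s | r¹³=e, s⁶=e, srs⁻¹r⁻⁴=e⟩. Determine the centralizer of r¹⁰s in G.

⟨r¹⁰s⟩ ⊆ C_G(r¹⁰s) since powers of r¹⁰s commute with r¹⁰s; so |C_G(r¹⁰s)| ≥ |⟨r¹⁰s⟩| = 6.
By orbit–stabilizer, |C_G(r¹⁰s)| = |G| / |conj. class of r¹⁰s| = 78 / 13 = 6.
The 6 elements commuting with r¹⁰s are {e, r²s³, r⁴s⁵, r⁵s⁴, r¹⁰s, r¹¹s²}.

Answer: {e, r²s³, r⁴s⁵, r⁵s⁴, r¹⁰s, r¹¹s²}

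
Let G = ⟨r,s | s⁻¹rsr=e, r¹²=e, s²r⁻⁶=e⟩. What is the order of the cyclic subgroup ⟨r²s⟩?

|⟨r²s⟩| equals the order of r²s. Compute successive powers until reaching e:
  (r²s)¹ = r²s, (r²s)² = r⁶, (r²s)³ = r²s⁻¹, (r²s)⁴ = e.
The smallest positive k with (r²s)ᵏ = e is 4, so |⟨r²s⟩| = 4.

Answer: 4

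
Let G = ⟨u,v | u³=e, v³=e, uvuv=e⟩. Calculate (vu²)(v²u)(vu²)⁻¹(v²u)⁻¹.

[(vu²), (v²u)] = (vu²)·(v²u)·(vu²)⁻¹·(v²u)⁻¹.
  (vu²) · (v²u) = uv
  (uv) · (uv²) = v
  v · (u²v) = uv²u

Answer: uv²u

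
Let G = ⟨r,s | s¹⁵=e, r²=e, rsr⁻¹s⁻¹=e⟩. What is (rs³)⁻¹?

The order of (rs³) is 10 (smallest k with (rs³)ᵏ = e), so (rs³)⁻¹ = (rs³)⁹ = rs¹².
Check: (rs³) · (rs¹²) → (rs³) · r = s³;   (s³) · s¹² = e, giving e as required.

Answer: rs¹²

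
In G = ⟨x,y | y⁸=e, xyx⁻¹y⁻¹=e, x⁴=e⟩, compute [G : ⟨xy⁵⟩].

First find ord(xy⁵) by computing successive powers:
  (xy⁵)¹ = xy⁵, (xy⁵)² = x²y², (xy⁵)³ = x³y⁷, (xy⁵)⁴ = y⁴, (xy⁵)⁵ = xy, (xy⁵)⁶ = x²y⁶, (xy⁵)⁷ = x³y³, (xy⁵)⁸ = e.
So |⟨xy⁵⟩| = ord(xy⁵) = 8. With |G| = 32, by Lagrange [G : ⟨xy⁵⟩] = 32/8 = 4.

Answer: 4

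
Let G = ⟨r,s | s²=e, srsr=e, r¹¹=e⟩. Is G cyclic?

Every cyclic group is abelian. But r·s = rs while s·r = r¹⁰s, so r·s ≠ s·r and G is not abelian. Hence G is not cyclic.

Answer: No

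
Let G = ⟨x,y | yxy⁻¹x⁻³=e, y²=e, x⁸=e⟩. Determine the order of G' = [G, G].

G' = [G, G] is generated by all commutators. The generator-pair commutators are: [x, y] = x⁶.
The subgroup they normally generate is {e, x², x⁴, x⁶}, of order 4.
Check: |G/G'| = 16/4 = 4 is the order of the abelianisation.

Answer: 4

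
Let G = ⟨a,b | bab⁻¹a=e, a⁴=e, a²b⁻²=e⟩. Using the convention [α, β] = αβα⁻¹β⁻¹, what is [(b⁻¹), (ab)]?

[(b⁻¹), (ab)] = (b⁻¹)·(ab)·(b⁻¹)⁻¹·(ab)⁻¹.
  (b⁻¹) · (ab) = a³
  (a³) · b = ab⁻¹
  (ab⁻¹) · (ab⁻¹) = a²

Answer: a²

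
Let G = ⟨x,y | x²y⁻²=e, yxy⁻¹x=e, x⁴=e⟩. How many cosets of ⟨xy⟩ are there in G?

First find ord(xy) by computing successive powers:
  (xy)¹ = xy, (xy)² = x², (xy)³ = xy⁻¹, (xy)⁴ = e.
So |⟨xy⟩| = ord(xy) = 4. With |G| = 8, by Lagrange [G : ⟨xy⟩] = 8/4 = 2.

Answer: 2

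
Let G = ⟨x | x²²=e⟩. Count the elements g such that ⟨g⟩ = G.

G is cyclic of order 22. An element generates G iff its order is 22, and a cyclic group of order 22 has exactly φ(22) = 10 such elements.

Answer: 10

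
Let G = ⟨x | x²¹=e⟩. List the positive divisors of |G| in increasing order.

|G| = 21 = 3 · 7. By Lagrange's theorem the order of any subgroup divides 21; the divisors of 21 are 1, 3, 7, 21.

Answer: 1, 3, 7, 21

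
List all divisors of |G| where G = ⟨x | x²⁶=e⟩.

|G| = 26 = 2 · 13. By Lagrange's theorem the order of any subgroup divides 26; the divisors of 26 are 1, 2, 13, 26.

Answer: 1, 2, 13, 26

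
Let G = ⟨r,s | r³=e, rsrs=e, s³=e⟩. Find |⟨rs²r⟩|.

|⟨rs²r⟩| equals the order of rs²r. Compute successive powers until reaching e:
  (rs²r)¹ = rs²r, (rs²r)² = e.
The smallest positive k with (rs²r)ᵏ = e is 2, so |⟨rs²r⟩| = 2.

Answer: 2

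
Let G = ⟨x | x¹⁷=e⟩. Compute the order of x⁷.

Compute successive powers until reaching e:
  (x⁷)¹ = x⁷, (x⁷)² = x¹⁴, (x⁷)³ = x⁴, (x⁷)⁴ = x¹¹, (x⁷)⁵ = x, (x⁷)⁶ = x⁸, (x⁷)⁷ = x¹⁵, (x⁷)⁸ = x⁵, (x⁷)⁹ = x¹², (x⁷)¹⁰ = x², (x⁷)¹¹ = x⁹, (x⁷)¹² = x¹⁶, (x⁷)¹³ = x⁶, (x⁷)¹⁴ = x¹³, (x⁷)¹⁵ = x³, (x⁷)¹⁶ = x¹⁰, (x⁷)¹⁷ = e.
The smallest positive k with (x⁷)ᵏ = e is 17.

Answer: 17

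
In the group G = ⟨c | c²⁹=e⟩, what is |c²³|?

Compute successive powers until reaching e:
  (c²³)¹ = c²³, (c²³)² = c¹⁷, (c²³)³ = c¹¹, (c²³)⁴ = c⁵, (c²³)⁵ = c²⁸, (c²³)⁶ = c²², (c²³)⁷ = c¹⁶, (c²³)⁸ = c¹⁰, (c²³)⁹ = c⁴, (c²³)¹⁰ = c²⁷, (c²³)¹¹ = c²¹, (c²³)¹² = c¹⁵, (c²³)¹³ = c⁹, (c²³)¹⁴ = c³, (c²³)¹⁵ = c²⁶, (c²³)¹⁶ = c²⁰, (c²³)¹⁷ = c¹⁴, (c²³)¹⁸ = c⁸, (c²³)¹⁹ = c², (c²³)²⁰ = c²⁵, (c²³)²¹ = c¹⁹, (c²³)²² = c¹³, (c²³)²³ = c⁷, (c²³)²⁴ = c, (c²³)²⁵ = c²⁴, (c²³)²⁶ = c¹⁸, (c²³)²⁷ = c¹², (c²³)²⁸ = c⁶, (c²³)²⁹ = e.
The smallest positive k with (c²³)ᵏ = e is 29.

Answer: 29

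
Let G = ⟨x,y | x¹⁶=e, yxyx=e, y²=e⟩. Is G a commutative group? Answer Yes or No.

x·y = xy but y·x = x¹⁵y, so x·y ≠ y·x and G is not abelian.

Answer: No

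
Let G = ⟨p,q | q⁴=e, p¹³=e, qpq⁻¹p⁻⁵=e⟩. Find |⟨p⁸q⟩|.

|⟨p⁸q⟩| equals the order of p⁸q. Compute successive powers until reaching e:
  (p⁸q)¹ = p⁸q, (p⁸q)² = p⁹q², (p⁸q)³ = pq³, (p⁸q)⁴ = e.
The smallest positive k with (p⁸q)ᵏ = e is 4, so |⟨p⁸q⟩| = 4.

Answer: 4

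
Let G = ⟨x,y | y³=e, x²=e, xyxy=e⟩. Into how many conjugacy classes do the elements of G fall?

The conjugacy classes (representative and size) are:
  [e] (size 1), [xy²] (size 3), [y²] (size 2).
Class equation: 1 + 3 + 2 = 6 = |G|. So G has 3 conjugacy classes.

Answer: 3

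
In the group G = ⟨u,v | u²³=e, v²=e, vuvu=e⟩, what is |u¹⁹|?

Compute successive powers until reaching e:
  (u¹⁹)¹ = u¹⁹, (u¹⁹)² = u¹⁵, (u¹⁹)³ = u¹¹, (u¹⁹)⁴ = u⁷, (u¹⁹)⁵ = u³, (u¹⁹)⁶ = u²², (u¹⁹)⁷ = u¹⁸, (u¹⁹)⁸ = u¹⁴, (u¹⁹)⁹ = u¹⁰, (u¹⁹)¹⁰ = u⁶, (u¹⁹)¹¹ = u², (u¹⁹)¹² = u²¹, (u¹⁹)¹³ = u¹⁷, (u¹⁹)¹⁴ = u¹³, (u¹⁹)¹⁵ = u⁹, (u¹⁹)¹⁶ = u⁵, (u¹⁹)¹⁷ = u, (u¹⁹)¹⁸ = u²⁰, (u¹⁹)¹⁹ = u¹⁶, (u¹⁹)²⁰ = u¹², (u¹⁹)²¹ = u⁸, (u¹⁹)²² = u⁴, (u¹⁹)²³ = e.
The smallest positive k with (u¹⁹)ᵏ = e is 23.

Answer: 23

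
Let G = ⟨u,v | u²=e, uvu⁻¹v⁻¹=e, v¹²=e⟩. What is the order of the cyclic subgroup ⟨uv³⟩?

|⟨uv³⟩| equals the order of uv³. Compute successive powers until reaching e:
  (uv³)¹ = uv³, (uv³)² = v⁶, (uv³)³ = uv⁹, (uv³)⁴ = e.
The smallest positive k with (uv³)ᵏ = e is 4, so |⟨uv³⟩| = 4.

Answer: 4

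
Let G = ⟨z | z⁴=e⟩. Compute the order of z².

Compute successive powers until reaching e:
  (z²)¹ = z², (z²)² = e.
The smallest positive k with (z²)ᵏ = e is 2.

Answer: 2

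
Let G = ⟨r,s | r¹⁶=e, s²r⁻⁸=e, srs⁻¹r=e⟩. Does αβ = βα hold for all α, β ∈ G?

r·s = rs but s·r = r⁷s⁻¹, so r·s ≠ s·r and G is not abelian.

Answer: No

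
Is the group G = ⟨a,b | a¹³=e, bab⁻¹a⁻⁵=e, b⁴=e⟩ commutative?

a·b = ab but b·a = a⁵b, so a·b ≠ b·a and G is not abelian.

Answer: No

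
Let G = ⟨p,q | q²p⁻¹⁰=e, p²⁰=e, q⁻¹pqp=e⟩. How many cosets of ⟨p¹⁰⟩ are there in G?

First find ord(p¹⁰) by computing successive powers:
  (p¹⁰)¹ = p¹⁰, (p¹⁰)² = e.
So |⟨p¹⁰⟩| = ord(p¹⁰) = 2. With |G| = 40, by Lagrange [G : ⟨p¹⁰⟩] = 40/2 = 20.

Answer: 20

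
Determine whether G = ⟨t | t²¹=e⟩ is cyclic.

|G| = 21. The element t has order 21 (its powers give 21 distinct elements), so ⟨t⟩ = G and G is cyclic.

Answer: Yes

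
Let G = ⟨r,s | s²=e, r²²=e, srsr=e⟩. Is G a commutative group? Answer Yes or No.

r·s = rs but s·r = r²¹s, so r·s ≠ s·r and G is not abelian.

Answer: No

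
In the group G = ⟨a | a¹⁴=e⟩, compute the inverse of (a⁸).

The order of (a⁸) is 7 (smallest k with (a⁸)ᵏ = e), so (a⁸)⁻¹ = (a⁸)⁶ = a⁶.
Check: (a⁸) · (a⁶) → (a⁸) · a⁶ = e, giving e as required.

Answer: a⁶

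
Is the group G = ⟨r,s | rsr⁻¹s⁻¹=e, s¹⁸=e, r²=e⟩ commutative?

Each pair of generators commutes: r·s = rs = s·r. Since the generators pairwise commute, every element of G commutes with every other, so G is abelian.

Answer: Yes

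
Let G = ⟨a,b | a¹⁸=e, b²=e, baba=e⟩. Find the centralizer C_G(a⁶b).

⟨a⁶b⟩ ⊆ C_G(a⁶b) since powers of a⁶b commute with a⁶b; so |C_G(a⁶b)| ≥ |⟨a⁶b⟩| = 2.
By orbit–stabilizer, |C_G(a⁶b)| = |G| / |conj. class of a⁶b| = 36 / 9 = 4.
The 4 elements commuting with a⁶b are {e, a⁹, a⁶b, a¹⁵b}.

Answer: {e, a⁹, a⁶b, a¹⁵b}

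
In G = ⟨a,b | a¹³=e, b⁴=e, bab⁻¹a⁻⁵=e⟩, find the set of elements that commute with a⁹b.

⟨a⁹b⟩ ⊆ C_G(a⁹b) since powers of a⁹b commute with a⁹b; so |C_G(a⁹b)| ≥ |⟨a⁹b⟩| = 4.
By orbit–stabilizer, |C_G(a⁹b)| = |G| / |conj. class of a⁹b| = 52 / 13 = 4.
The 4 elements commuting with a⁹b are {e, a²b², a⁹b, a⁶b³}.

Answer: {e, a²b², a⁹b, a⁶b³}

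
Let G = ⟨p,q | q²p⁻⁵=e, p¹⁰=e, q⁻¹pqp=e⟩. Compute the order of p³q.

Compute successive powers until reaching e:
  (p³q)¹ = p³q, (p³q)² = p⁵, (p³q)³ = p³q⁻¹, (p³q)⁴ = e.
The smallest positive k with (p³q)ᵏ = e is 4.

Answer: 4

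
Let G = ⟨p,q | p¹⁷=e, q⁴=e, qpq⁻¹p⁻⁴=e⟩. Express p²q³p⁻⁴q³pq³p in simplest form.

Multiply left to right, reducing at each step:
  (p²) · q³ = p²q³
  (p²q³) · p⁻⁴ = pq³
  (pq³) · q³ = pq²
  (pq²) · p = q²
  (q²) · q³ = q
  q · p = p⁴q

Answer: p⁴q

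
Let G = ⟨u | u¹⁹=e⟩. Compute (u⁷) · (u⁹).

Compute (u⁷) · (u⁹) by multiplying left to right and reducing via the relations at each step:
  (u⁷) · u⁹ = u¹⁶

Answer: u¹⁶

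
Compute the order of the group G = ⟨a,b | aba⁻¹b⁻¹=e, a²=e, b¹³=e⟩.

Enumerate words in the generators, reducing via the relations: the distinct elements are
  {a, b, e, ab, b², b³, b⁴, b⁵, b⁶, b⁷, b⁸, b⁹, ab², ab³, ab⁴, ab⁵, ab⁶, ab⁷, ab⁸, ab⁹, b¹², b¹¹, b¹⁰, ab¹², ab¹¹, ab¹⁰}.
No further products give new elements, so |G| = 26.

Answer: 26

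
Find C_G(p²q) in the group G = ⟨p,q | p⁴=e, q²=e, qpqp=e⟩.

⟨p²q⟩ ⊆ C_G(p²q) since powers of p²q commute with p²q; so |C_G(p²q)| ≥ |⟨p²q⟩| = 2.
By orbit–stabilizer, |C_G(p²q)| = |G| / |conj. class of p²q| = 8 / 2 = 4.
The 4 elements commuting with p²q are {e, p², q, p²q}.

Answer: {e, p², q, p²q}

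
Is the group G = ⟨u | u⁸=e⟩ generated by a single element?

|G| = 8. The element u has order 8 (its powers give 8 distinct elements), so ⟨u⟩ = G and G is cyclic.

Answer: Yes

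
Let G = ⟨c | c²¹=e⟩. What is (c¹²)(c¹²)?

Compute (c¹²) · (c¹²) by multiplying left to right and reducing via the relations at each step:
  (c¹²) · c¹² = c³

Answer: c³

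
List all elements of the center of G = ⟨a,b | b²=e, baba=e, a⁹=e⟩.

An element z ∈ Z(G) iff z commutes with every generator.
For example e is central: e·a = a = a·e; e·b = b = b·e.
Whereas a ∉ Z(G) since a·b = ab ≠ a⁸b = b·a.
Checking each of the 18 elements this way gives Z(G) = {e}, of order 1.

Answer: {e}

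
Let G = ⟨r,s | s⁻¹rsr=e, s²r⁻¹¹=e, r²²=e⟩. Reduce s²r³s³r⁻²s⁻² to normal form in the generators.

Multiply left to right, reducing at each step:
  (r¹¹) · r³ = r¹⁴
  (r¹⁴) · s³ = r³s
  (r³s) · r⁻² = r⁵s
  (r⁵s) · s⁻² = r⁵s⁻¹

Answer: r⁵s⁻¹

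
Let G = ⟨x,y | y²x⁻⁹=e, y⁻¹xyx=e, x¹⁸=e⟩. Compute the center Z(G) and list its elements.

An element z ∈ Z(G) iff z commutes with every generator.
For example x⁹ is central: (x⁹)·x = x¹⁰ = x·(x⁹); (x⁹)·y = y⁻¹ = y·(x⁹).
Whereas x ∉ Z(G) since x·y = xy ≠ x⁸y⁻¹ = y·x.
Checking each of the 36 elements this way gives Z(G) = {e, x⁹}, of order 2.

Answer: {e, x⁹}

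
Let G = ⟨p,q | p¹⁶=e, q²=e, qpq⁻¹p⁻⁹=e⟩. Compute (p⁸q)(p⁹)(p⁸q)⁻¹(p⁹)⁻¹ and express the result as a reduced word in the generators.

[(p⁸q), (p⁹)] = (p⁸q)·(p⁹)·(p⁸q)⁻¹·(p⁹)⁻¹.
  (p⁸q) · (p⁹) = p⁹q
  (p⁹q) · (p⁸q) = p
  p · (p⁷) = p⁸

Answer: p⁸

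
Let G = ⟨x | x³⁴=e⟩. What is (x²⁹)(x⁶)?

Compute (x²⁹) · (x⁶) by multiplying left to right and reducing via the relations at each step:
  (x²⁹) · x⁶ = x

Answer: x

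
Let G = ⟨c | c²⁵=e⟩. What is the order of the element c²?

Compute successive powers until reaching e:
  (c²)¹ = c², (c²)² = c⁴, (c²)³ = c⁶, (c²)⁴ = c⁸, (c²)⁵ = c¹⁰, (c²)⁶ = c¹², (c²)⁷ = c¹⁴, (c²)⁸ = c¹⁶, (c²)⁹ = c¹⁸, (c²)¹⁰ = c²⁰, (c²)¹¹ = c²², (c²)¹² = c²⁴, (c²)¹³ = c, (c²)¹⁴ = c³, (c²)¹⁵ = c⁵, (c²)¹⁶ = c⁷, (c²)¹⁷ = c⁹, (c²)¹⁸ = c¹¹, (c²)¹⁹ = c¹³, (c²)²⁰ = c¹⁵, (c²)²¹ = c¹⁷, (c²)²² = c¹⁹, (c²)²³ = c²¹, (c²)²⁴ = c²³, (c²)²⁵ = e.
The smallest positive k with (c²)ᵏ = e is 25.

Answer: 25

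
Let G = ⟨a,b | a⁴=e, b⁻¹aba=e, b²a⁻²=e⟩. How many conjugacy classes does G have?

The conjugacy classes (representative and size) are:
  [e] (size 1), [a³] (size 2), [a²] (size 1), [b⁻¹] (size 2), [ab⁻¹] (size 2).
Class equation: 1 + 2 + 1 + 2 + 2 = 8 = |G|. So G has 5 conjugacy classes.

Answer: 5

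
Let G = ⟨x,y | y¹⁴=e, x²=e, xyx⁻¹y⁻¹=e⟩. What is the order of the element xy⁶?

Compute successive powers until reaching e:
  (xy⁶)¹ = xy⁶, (xy⁶)² = y¹², (xy⁶)³ = xy⁴, (xy⁶)⁴ = y¹⁰, (xy⁶)⁵ = xy², (xy⁶)⁶ = y⁸, (xy⁶)⁷ = x, (xy⁶)⁸ = y⁶, (xy⁶)⁹ = xy¹², (xy⁶)¹⁰ = y⁴, (xy⁶)¹¹ = xy¹⁰, (xy⁶)¹² = y², (xy⁶)¹³ = xy⁸, (xy⁶)¹⁴ = e.
The smallest positive k with (xy⁶)ᵏ = e is 14.

Answer: 14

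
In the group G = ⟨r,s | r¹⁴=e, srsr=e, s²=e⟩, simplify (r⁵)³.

Compute successive powers of (r⁵), reducing at each step:
  (r⁵)²: (r⁵) · r⁵ = r¹⁰
  (r⁵)³: (r¹⁰) · r⁵ = r

Answer: r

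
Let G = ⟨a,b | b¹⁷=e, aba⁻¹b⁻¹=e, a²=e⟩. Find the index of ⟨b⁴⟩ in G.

First find ord(b⁴) by computing successive powers:
  (b⁴)¹ = b⁴, (b⁴)² = b⁸, (b⁴)³ = b¹², (b⁴)⁴ = b¹⁶, (b⁴)⁵ = b³, (b⁴)⁶ = b⁷, (b⁴)⁷ = b¹¹, (b⁴)⁸ = b¹⁵, (b⁴)⁹ = b², (b⁴)¹⁰ = b⁶, (b⁴)¹¹ = b¹⁰, (b⁴)¹² = b¹⁴, (b⁴)¹³ = b, (b⁴)¹⁴ = b⁵, (b⁴)¹⁵ = b⁹, (b⁴)¹⁶ = b¹³, (b⁴)¹⁷ = e.
So |⟨b⁴⟩| = ord(b⁴) = 17. With |G| = 34, by Lagrange [G : ⟨b⁴⟩] = 34/17 = 2.

Answer: 2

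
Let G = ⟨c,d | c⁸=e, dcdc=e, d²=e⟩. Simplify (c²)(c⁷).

Compute (c²) · (c⁷) by multiplying left to right and reducing via the relations at each step:
  (c²) · c⁷ = c

Answer: c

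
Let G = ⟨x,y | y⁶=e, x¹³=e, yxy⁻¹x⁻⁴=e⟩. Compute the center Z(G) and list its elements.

An element z ∈ Z(G) iff z commutes with every generator.
For example e is central: e·x = x = x·e; e·y = y = y·e.
Whereas x ∉ Z(G) since x·y = xy ≠ x⁴y = y·x.
Checking each of the 78 elements this way gives Z(G) = {e}, of order 1.

Answer: {e}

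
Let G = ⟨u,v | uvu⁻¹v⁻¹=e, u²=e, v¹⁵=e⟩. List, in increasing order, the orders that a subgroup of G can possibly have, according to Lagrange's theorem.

|G| = 30 = 2 · 3 · 5. By Lagrange's theorem the order of any subgroup divides 30; the divisors of 30 are 1, 2, 3, 5, 6, 10, 15, 30.

Answer: 1, 2, 3, 5, 6, 10, 15, 30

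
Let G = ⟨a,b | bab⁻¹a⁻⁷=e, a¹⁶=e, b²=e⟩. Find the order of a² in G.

Compute successive powers until reaching e:
  (a²)¹ = a², (a²)² = a⁴, (a²)³ = a⁶, (a²)⁴ = a⁸, (a²)⁵ = a¹⁰, (a²)⁶ = a¹², (a²)⁷ = a¹⁴, (a²)⁸ = e.
The smallest positive k with (a²)ᵏ = e is 8.

Answer: 8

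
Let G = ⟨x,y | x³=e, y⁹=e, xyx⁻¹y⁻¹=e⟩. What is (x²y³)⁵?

Compute successive powers of (x²y³), reducing at each step:
  (x²y³)²: (x²y³) · x² = xy³;   (xy³) · y³ = xy⁶
  (x²y³)³: (xy⁶) · x² = y⁶;   (y⁶) · y³ = e
  (x²y³)⁴: e · x² = x²;   (x²) · y³ = x²y³
  (x²y³)⁵: (x²y³) · x² = xy³;   (xy³) · y³ = xy⁶

Answer: xy⁶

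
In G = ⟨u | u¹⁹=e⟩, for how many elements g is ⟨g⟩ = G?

G is cyclic of order 19. An element generates G iff its order is 19, and a cyclic group of order 19 has exactly φ(19) = 18 such elements.

Answer: 18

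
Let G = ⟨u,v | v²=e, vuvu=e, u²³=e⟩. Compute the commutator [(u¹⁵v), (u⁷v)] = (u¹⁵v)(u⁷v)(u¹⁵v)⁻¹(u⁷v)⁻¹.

[(u¹⁵v), (u⁷v)] = (u¹⁵v)·(u⁷v)·(u¹⁵v)⁻¹·(u⁷v)⁻¹.
  (u¹⁵v) · (u⁷v) = u⁸
  (u⁸) · (u¹⁵v) = v
  v · (u⁷v) = u¹⁶

Answer: u¹⁶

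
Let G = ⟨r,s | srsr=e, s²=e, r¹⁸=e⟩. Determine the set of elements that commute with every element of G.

An element z ∈ Z(G) iff z commutes with every generator.
For example r⁹ is central: (r⁹)·r = r¹⁰ = r·(r⁹); (r⁹)·s = r⁹s = s·(r⁹).
Whereas r ∉ Z(G) since r·s = rs ≠ r¹⁷s = s·r.
Checking each of the 36 elements this way gives Z(G) = {e, r⁹}, of order 2.

Answer: {e, r⁹}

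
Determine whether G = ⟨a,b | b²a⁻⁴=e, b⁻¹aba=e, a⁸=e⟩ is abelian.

a·b = ab but b·a = a³b⁻¹, so a·b ≠ b·a and G is not abelian.

Answer: No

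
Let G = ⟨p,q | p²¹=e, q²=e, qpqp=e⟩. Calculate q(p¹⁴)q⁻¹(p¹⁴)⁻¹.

[q, (p¹⁴)] = q·(p¹⁴)·q⁻¹·(p¹⁴)⁻¹.
  q · (p¹⁴) = p⁷q
  (p⁷q) · q = p⁷
  (p⁷) · (p⁷) = p¹⁴

Answer: p¹⁴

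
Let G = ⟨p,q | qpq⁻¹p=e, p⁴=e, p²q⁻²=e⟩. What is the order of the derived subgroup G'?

G' = [G, G] is generated by all commutators. The generator-pair commutators are: [p, q] = p².
The subgroup they normally generate is {e, p²}, of order 2.
Check: |G/G'| = 8/2 = 4 is the order of the abelianisation.

Answer: 2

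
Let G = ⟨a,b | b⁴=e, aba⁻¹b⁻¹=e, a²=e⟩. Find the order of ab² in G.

Compute successive powers until reaching e:
  (ab²)¹ = ab², (ab²)² = e.
The smallest positive k with (ab²)ᵏ = e is 2.

Answer: 2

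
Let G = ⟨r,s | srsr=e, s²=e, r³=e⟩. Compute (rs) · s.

Compute (rs) · s by multiplying left to right and reducing via the relations at each step:
  (rs) · s = r

Answer: r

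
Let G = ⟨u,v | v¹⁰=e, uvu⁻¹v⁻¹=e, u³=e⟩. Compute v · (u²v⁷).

Compute v · (u²v⁷) by multiplying left to right and reducing via the relations at each step:
  v · u² = u²v
  (u²v) · v⁷ = u²v⁸

Answer: u²v⁸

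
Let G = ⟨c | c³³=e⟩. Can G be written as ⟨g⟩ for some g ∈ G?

|G| = 33. The element c has order 33 (its powers give 33 distinct elements), so ⟨c⟩ = G and G is cyclic.

Answer: Yes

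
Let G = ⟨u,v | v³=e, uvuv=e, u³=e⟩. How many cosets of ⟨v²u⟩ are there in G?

First find ord(v²u) by computing successive powers:
  (v²u)¹ = v²u, (v²u)² = u²v, (v²u)³ = e.
So |⟨v²u⟩| = ord(v²u) = 3. With |G| = 12, by Lagrange [G : ⟨v²u⟩] = 12/3 = 4.

Answer: 4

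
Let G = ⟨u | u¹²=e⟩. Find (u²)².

Compute successive powers of (u²), reducing at each step:
  (u²)²: (u²) · u² = u⁴

Answer: u⁴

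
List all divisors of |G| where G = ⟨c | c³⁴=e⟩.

|G| = 34 = 2 · 17. By Lagrange's theorem the order of any subgroup divides 34; the divisors of 34 are 1, 2, 17, 34.

Answer: 1, 2, 17, 34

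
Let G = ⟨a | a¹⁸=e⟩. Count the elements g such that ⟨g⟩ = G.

G is cyclic of order 18. An element generates G iff its order is 18, and a cyclic group of order 18 has exactly φ(18) = 6 such elements.

Answer: 6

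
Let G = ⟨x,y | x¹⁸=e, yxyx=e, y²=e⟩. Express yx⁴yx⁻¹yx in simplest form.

Multiply left to right, reducing at each step:
  y · x⁴ = x¹⁴y
  (x¹⁴y) · y = x¹⁴
  (x¹⁴) · x⁻¹ = x¹³
  (x¹³) · y = x¹³y
  (x¹³y) · x = x¹²y

Answer: x¹²y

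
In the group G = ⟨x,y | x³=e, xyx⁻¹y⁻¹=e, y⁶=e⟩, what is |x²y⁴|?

Compute successive powers until reaching e:
  (x²y⁴)¹ = x²y⁴, (x²y⁴)² = xy², (x²y⁴)³ = e.
The smallest positive k with (x²y⁴)ᵏ = e is 3.

Answer: 3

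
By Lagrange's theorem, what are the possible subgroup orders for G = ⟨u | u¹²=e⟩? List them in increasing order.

|G| = 12 = 2² · 3. By Lagrange's theorem the order of any subgroup divides 12; the divisors of 12 are 1, 2, 3, 4, 6, 12.

Answer: 1, 2, 3, 4, 6, 12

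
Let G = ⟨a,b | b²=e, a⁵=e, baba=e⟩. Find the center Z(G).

An element z ∈ Z(G) iff z commutes with every generator.
For example e is central: e·a = a = a·e; e·b = b = b·e.
Whereas a ∉ Z(G) since a·b = ab ≠ a⁴b = b·a.
Checking each of the 10 elements this way gives Z(G) = {e}, of order 1.

Answer: {e}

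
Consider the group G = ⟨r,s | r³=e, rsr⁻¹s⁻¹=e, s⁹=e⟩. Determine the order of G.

Enumerate words in the generators, reducing via the relations: the distinct elements are
  {e, r, s, rs, r², s², s³, s⁴, s⁵, s⁶, s⁷, s⁸, rs², rs³, rs⁴, rs⁵, rs⁶, rs⁷, rs⁸, r²s, r²s², r²s³, r²s⁴, r²s⁵, r²s⁶, r²s⁷, r²s⁸}.
No further products give new elements, so |G| = 27.

Answer: 27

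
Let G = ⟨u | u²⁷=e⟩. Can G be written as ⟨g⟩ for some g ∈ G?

|G| = 27. The element u has order 27 (its powers give 27 distinct elements), so ⟨u⟩ = G and G is cyclic.

Answer: Yes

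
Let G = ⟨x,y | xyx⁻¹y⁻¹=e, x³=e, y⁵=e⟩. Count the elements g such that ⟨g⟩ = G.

G is cyclic of order 15. An element generates G iff its order is 15, and a cyclic group of order 15 has exactly φ(15) = 8 such elements.

Answer: 8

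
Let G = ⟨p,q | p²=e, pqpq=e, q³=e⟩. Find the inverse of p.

The order of p is 2 (smallest k with pᵏ = e), so p⁻¹ = p¹ = p.
Check: p · p → p · p = e, giving e as required.

Answer: p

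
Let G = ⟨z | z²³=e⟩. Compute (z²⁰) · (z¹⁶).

Compute (z²⁰) · (z¹⁶) by multiplying left to right and reducing via the relations at each step:
  (z²⁰) · z¹⁶ = z¹³

Answer: z¹³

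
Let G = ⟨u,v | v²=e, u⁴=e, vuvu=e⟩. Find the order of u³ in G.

Compute successive powers until reaching e:
  (u³)¹ = u³, (u³)² = u², (u³)³ = u, (u³)⁴ = e.
The smallest positive k with (u³)ᵏ = e is 4.

Answer: 4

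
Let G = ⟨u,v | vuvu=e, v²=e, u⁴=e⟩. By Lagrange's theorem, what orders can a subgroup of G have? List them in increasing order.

|G| = 8 = 2³. By Lagrange's theorem the order of any subgroup divides 8; the divisors of 8 are 1, 2, 4, 8.

Answer: 1, 2, 4, 8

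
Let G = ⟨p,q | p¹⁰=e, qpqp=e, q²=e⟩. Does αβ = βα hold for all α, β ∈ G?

p·q = pq but q·p = p⁹q, so p·q ≠ q·p and G is not abelian.

Answer: No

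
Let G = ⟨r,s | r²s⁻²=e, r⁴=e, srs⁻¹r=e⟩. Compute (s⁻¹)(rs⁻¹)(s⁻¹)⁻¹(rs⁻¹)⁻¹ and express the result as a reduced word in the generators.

[(s⁻¹), (rs⁻¹)] = (s⁻¹)·(rs⁻¹)·(s⁻¹)⁻¹·(rs⁻¹)⁻¹.
  (s⁻¹) · (rs⁻¹) = r
  r · s = rs
  (rs) · (rs) = r²

Answer: r²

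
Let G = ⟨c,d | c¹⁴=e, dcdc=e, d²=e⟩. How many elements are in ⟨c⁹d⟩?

|⟨c⁹d⟩| equals the order of c⁹d. Compute successive powers until reaching e:
  (c⁹d)¹ = c⁹d, (c⁹d)² = e.
The smallest positive k with (c⁹d)ᵏ = e is 2, so |⟨c⁹d⟩| = 2.

Answer: 2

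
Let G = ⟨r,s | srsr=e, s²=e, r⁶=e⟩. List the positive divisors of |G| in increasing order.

|G| = 12 = 2² · 3. By Lagrange's theorem the order of any subgroup divides 12; the divisors of 12 are 1, 2, 3, 4, 6, 12.

Answer: 1, 2, 3, 4, 6, 12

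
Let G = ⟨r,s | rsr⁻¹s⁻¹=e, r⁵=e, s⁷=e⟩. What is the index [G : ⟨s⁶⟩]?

First find ord(s⁶) by computing successive powers:
  (s⁶)¹ = s⁶, (s⁶)² = s⁵, (s⁶)³ = s⁴, (s⁶)⁴ = s³, (s⁶)⁵ = s², (s⁶)⁶ = s, (s⁶)⁷ = e.
So |⟨s⁶⟩| = ord(s⁶) = 7. With |G| = 35, by Lagrange [G : ⟨s⁶⟩] = 35/7 = 5.

Answer: 5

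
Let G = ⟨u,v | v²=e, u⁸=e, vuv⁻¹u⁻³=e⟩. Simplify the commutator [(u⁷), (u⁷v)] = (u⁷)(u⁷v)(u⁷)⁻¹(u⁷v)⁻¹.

[(u⁷), (u⁷v)] = (u⁷)·(u⁷v)·(u⁷)⁻¹·(u⁷v)⁻¹.
  (u⁷) · (u⁷v) = u⁶v
  (u⁶v) · u = uv
  (uv) · (u³v) = u²

Answer: u²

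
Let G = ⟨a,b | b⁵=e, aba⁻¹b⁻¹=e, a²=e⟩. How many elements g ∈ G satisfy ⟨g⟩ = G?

G is cyclic of order 10. An element generates G iff its order is 10, and a cyclic group of order 10 has exactly φ(10) = 4 such elements.

Answer: 4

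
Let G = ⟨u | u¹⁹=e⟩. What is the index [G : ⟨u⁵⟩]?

First find ord(u⁵) by computing successive powers:
  (u⁵)¹ = u⁵, (u⁵)² = u¹⁰, (u⁵)³ = u¹⁵, (u⁵)⁴ = u, (u⁵)⁵ = u⁶, (u⁵)⁶ = u¹¹, (u⁵)⁷ = u¹⁶, (u⁵)⁸ = u², (u⁵)⁹ = u⁷, (u⁵)¹⁰ = u¹², (u⁵)¹¹ = u¹⁷, (u⁵)¹² = u³, (u⁵)¹³ = u⁸, (u⁵)¹⁴ = u¹³, (u⁵)¹⁵ = u¹⁸, (u⁵)¹⁶ = u⁴, (u⁵)¹⁷ = u⁹, (u⁵)¹⁸ = u¹⁴, (u⁵)¹⁹ = e.
So |⟨u⁵⟩| = ord(u⁵) = 19. With |G| = 19, by Lagrange [G : ⟨u⁵⟩] = 19/19 = 1.

Answer: 1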